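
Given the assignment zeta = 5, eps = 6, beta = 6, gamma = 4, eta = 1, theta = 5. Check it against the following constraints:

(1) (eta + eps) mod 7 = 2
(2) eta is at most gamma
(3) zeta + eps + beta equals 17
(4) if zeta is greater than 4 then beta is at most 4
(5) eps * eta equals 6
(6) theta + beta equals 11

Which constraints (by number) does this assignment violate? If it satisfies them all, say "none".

Constraints 1 and 4 do not hold.

(1) eta + eps = 7; 7 mod 7 = 0, not 2 — does not hold.
(2) eta = 1, gamma = 4; 1 ≤ 4 — holds.
(3) zeta + eps + beta = 5 + 6 + 6 = 17 — holds.
(4) zeta = 5 > 4, so we need beta ≤ 4; but beta = 6 > 4 — does not hold.
(5) eps * eta = 6 * 1 = 6 — holds.
(6) theta + beta = 5 + 6 = 11 — holds.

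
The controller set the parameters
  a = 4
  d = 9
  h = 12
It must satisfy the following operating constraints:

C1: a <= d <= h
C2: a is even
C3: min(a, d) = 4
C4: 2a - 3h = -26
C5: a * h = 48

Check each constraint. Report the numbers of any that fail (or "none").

C1: values 4 <= 9 <= 12  yes
C2: a = 4 is even  yes
C3: min(4, 9) = 4  yes
C4: 2a - 3h = 2(4) - 3(12) = -28, not -26  no
C5: a * h = 4 * 12 = 48  yes

Violated: 4.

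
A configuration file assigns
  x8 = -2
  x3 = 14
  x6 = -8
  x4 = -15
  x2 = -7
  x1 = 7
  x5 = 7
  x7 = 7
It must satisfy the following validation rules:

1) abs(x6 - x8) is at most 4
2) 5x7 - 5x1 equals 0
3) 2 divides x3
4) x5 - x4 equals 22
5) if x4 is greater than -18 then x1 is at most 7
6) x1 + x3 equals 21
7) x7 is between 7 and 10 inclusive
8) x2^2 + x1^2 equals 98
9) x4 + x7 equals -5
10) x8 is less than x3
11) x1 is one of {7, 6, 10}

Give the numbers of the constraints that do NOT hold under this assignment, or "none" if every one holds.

1) abs(-8 - (-2)) = 6; 6 > 4, exceeds bound 4  false
2) 5x7 - 5x1 = 5(7) - 5(7) = 0  true
3) 14 / 2 = 7, so 2 divides 14  true
4) x5 - x4 = 7 - (-15) = 22  true
5) x4 = -15 > -18, so we need x1 ≤ 7; x1 = 7 ≤ 7  true
6) x1 + x3 = 7 + 14 = 21  true
7) x7 = 7 lies in [7, 10]  true
8) x2^2 + x1^2 = (-7)^2 + 7^2 = 49 + 49 = 98  true
9) x4 + x7 = -15 + 7 = -8, not -5  false
10) x8 = -2, x3 = 14; -2 < 14  true
11) x1 = 7 is in {7, 6, 10}  true

Constraints 1, 9 are violated.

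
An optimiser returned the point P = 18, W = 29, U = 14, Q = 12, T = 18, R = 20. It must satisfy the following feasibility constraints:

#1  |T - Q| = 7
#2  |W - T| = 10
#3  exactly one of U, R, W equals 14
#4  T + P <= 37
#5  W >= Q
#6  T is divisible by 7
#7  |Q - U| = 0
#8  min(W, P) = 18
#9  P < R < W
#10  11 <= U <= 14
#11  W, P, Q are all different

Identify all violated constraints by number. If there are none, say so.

Constraints 1, 2, 6, and 7 are violated.

#1 |18 - 12| = 6, not 7 — violated.
#2 |29 - 18| = 11, not 10 — violated.
#3 U=14, R=20, W=29; 1 of them equals 14 — OK.
#4 T + P = 18 + 18 = 36; 36 ≤ 37 — OK.
#5 W = 29, Q = 12; 29 ≥ 12 — OK.
#6 18 = 7*2 + 4, so 7 does not divide 18 — violated.
#7 |12 - 14| = 2, not 0 — violated.
#8 min(29, 18) = 18 — OK.
#9 values 18 < 20 < 29 — OK.
#10 U = 14 lies in [11, 14] — OK.
#11 values 29, 18, 12 are pairwise distinct — OK.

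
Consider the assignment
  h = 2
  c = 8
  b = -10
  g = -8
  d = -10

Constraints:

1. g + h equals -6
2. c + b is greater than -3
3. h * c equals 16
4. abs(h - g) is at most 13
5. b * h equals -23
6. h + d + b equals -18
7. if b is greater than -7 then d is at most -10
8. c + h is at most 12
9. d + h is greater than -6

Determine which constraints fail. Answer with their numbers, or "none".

1. g + h = -8 + 2 = -6  holds
2. c + b = 8 + (-10) = -2; -2 > -3  holds
3. h * c = 2 * 8 = 16  holds
4. abs(2 - (-8)) = 10; 10 ≤ 13  holds
5. b * h = -10 * 2 = -20, not -23  fails
6. h + d + b = 2 + (-10) + (-10) = -18  holds
7. b = -10, not > -7; antecedent false, conditional vacuously true  holds
8. c + h = 8 + 2 = 10; 10 ≤ 12  holds
9. d + h = -10 + 2 = -8; -8 ≤ -6, bound -6 not met  fails

Violated: 5 and 9.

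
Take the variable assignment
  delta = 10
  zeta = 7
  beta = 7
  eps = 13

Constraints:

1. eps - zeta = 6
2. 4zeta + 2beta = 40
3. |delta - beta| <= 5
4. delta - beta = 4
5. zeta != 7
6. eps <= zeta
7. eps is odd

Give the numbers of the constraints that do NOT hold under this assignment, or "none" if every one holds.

1. eps - zeta = 13 - 7 = 6  ✓
2. 4zeta + 2beta = 4(7) + 2(7) = 42, not 40  ✗
3. |10 - 7| = 3; 3 ≤ 5  ✓
4. delta - beta = 10 - 7 = 3, not 4  ✗
5. zeta = 7, but 7 is required to differ  ✗
6. eps = 13, zeta = 7; 13 > 7 (want ≤)  ✗
7. eps = 13 is odd  ✓

Violated: 2, 4, 5, 6.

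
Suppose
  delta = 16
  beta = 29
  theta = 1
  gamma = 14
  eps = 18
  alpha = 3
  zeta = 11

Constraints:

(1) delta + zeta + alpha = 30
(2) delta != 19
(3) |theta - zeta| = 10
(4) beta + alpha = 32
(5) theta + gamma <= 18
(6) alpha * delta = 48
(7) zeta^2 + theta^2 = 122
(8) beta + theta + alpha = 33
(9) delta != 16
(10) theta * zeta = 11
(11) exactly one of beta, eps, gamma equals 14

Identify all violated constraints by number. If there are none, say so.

The assignment fails constraint 9.

(1) delta + zeta + alpha = 16 + 11 + 3 = 30 — holds.
(2) delta = 16, and 16 ≠ 19 — holds.
(3) |1 - 11| = 10 — holds.
(4) beta + alpha = 29 + 3 = 32 — holds.
(5) theta + gamma = 1 + 14 = 15; 15 ≤ 18 — holds.
(6) alpha * delta = 3 * 16 = 48 — holds.
(7) zeta^2 + theta^2 = 11^2 + 1^2 = 121 + 1 = 122 — holds.
(8) beta + theta + alpha = 29 + 1 + 3 = 33 — holds.
(9) delta = 16, but 16 is required to differ — does not hold.
(10) theta * zeta = 1 * 11 = 11 — holds.
(11) beta=29, eps=18, gamma=14; 1 of them equals 14 — holds.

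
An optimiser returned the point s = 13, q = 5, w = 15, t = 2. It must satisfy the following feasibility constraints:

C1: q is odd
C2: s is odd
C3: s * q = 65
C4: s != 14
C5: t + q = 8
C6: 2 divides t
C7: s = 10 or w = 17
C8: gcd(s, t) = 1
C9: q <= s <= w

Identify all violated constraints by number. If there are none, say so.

The assignment fails constraints 5 and 7.

C1: q = 5 is odd  OK
C2: s = 13 is odd  OK
C3: s * q = 13 * 5 = 65  OK
C4: s = 13, and 13 ≠ 14  OK
C5: t + q = 2 + 5 = 7, not 8  FAIL
C6: 2 / 2 = 1, so 2 divides 2  OK
C7: s = 13 ≠ 10 and w = 15 ≠ 17; both disjuncts false  FAIL
C8: gcd(13, 2) = 1  OK
C9: values 5 <= 13 <= 15  OK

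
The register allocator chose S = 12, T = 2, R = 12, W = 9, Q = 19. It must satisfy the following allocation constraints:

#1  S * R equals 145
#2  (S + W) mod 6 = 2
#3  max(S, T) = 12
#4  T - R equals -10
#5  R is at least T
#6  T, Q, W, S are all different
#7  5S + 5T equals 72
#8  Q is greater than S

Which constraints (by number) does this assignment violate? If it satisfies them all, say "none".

#1 S * R = 12 * 12 = 144, not 145  false
#2 S + W = 21; 21 mod 6 = 3, not 2  false
#3 max(12, 2) = 12  true
#4 T - R = 2 - 12 = -10  true
#5 R = 12, T = 2; 12 ≥ 2  true
#6 values 2, 19, 9, 12 are pairwise distinct  true
#7 5S + 5T = 5(12) + 5(2) = 70, not 72  false
#8 Q = 19, S = 12; 19 > 12  true

No — constraints 1, 2, and 7 are not satisfied.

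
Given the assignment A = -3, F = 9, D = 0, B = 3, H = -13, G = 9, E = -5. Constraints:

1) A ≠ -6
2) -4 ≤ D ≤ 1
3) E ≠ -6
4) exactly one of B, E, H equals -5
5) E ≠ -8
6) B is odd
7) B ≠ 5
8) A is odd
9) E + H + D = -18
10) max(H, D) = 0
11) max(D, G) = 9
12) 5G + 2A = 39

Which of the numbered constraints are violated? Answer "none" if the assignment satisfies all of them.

1) A = -3, and -3 ≠ -6 — holds.
2) D = 0 lies in [-4, 1] — holds.
3) E = -5, and -5 ≠ -6 — holds.
4) B=3, E=-5, H=-13; 1 of them equals -5 — holds.
5) E = -5, and -5 ≠ -8 — holds.
6) B = 3 is odd — holds.
7) B = 3, and 3 ≠ 5 — holds.
8) A = -3 is odd — holds.
9) E + H + D = -5 + (-13) + 0 = -18 — holds.
10) max(-13, 0) = 0 — holds.
11) max(0, 9) = 9 — holds.
12) 5G + 2A = 5(9) + 2(-3) = 39 — holds.

None — every constraint holds.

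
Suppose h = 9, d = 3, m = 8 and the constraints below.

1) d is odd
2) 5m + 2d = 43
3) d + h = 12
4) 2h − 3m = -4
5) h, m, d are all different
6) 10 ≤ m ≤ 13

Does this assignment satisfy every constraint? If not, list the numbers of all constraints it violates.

1) d = 3 is odd  yes
2) 5m + 2d = 5(8) + 2(3) = 46, not 43  no
3) d + h = 3 + 9 = 12  yes
4) 2h − 3m = 2(9) − 3(8) = -6, not -4  no
5) values 9, 8, 3 are pairwise distinct  yes
6) m = 8 is outside [10, 13]  no

No — constraints 2, 4, and 6 are not satisfied.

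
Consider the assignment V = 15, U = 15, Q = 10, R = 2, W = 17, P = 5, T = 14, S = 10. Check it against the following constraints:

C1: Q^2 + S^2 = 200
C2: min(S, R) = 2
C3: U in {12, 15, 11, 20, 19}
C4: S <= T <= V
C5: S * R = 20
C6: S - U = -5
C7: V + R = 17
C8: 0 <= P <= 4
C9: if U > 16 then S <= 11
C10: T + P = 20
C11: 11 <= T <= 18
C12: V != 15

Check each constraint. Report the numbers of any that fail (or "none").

The assignment fails constraints 8, 10, and 12.

C1: Q^2 + S^2 = 10^2 + 10^2 = 100 + 100 = 200  holds
C2: min(10, 2) = 2  holds
C3: U = 15 is in {12, 15, 11, 20, 19}  holds
C4: values 10 <= 14 <= 15  holds
C5: S * R = 10 * 2 = 20  holds
C6: S - U = 10 - 15 = -5  holds
C7: V + R = 15 + 2 = 17  holds
C8: P = 5 is outside [0, 4]  fails
C9: U = 15, not > 16; antecedent false, conditional vacuously true  holds
C10: T + P = 14 + 5 = 19, not 20  fails
C11: T = 14 lies in [11, 18]  holds
C12: V = 15, but 15 is required to differ  fails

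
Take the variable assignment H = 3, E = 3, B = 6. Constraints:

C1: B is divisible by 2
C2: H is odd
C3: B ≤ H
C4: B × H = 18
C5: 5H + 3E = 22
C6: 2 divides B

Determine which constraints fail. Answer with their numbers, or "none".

Violated: 3, 5.

C1: 6 / 2 = 3, so 2 divides 6  ✓
C2: H = 3 is odd  ✓
C3: B = 6, H = 3; 6 > 3 (want ≤)  ✗
C4: B × H = 6 × 3 = 18  ✓
C5: 5H + 3E = 5(3) + 3(3) = 24, not 22  ✗
C6: 6 / 2 = 3, so 2 divides 6  ✓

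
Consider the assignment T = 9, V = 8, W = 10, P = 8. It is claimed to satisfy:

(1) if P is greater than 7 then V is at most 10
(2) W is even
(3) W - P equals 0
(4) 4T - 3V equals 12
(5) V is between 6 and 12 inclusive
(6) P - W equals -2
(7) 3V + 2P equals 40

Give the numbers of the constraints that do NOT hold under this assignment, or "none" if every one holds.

The assignment fails constraint 3.

(1) P = 8 > 7, so we need V ≤ 10; V = 8 ≤ 10  true
(2) W = 10 is even  true
(3) W - P = 10 - 8 = 2, not 0  false
(4) 4T - 3V = 4(9) - 3(8) = 12  true
(5) V = 8 lies in [6, 12]  true
(6) P - W = 8 - 10 = -2  true
(7) 3V + 2P = 3(8) + 2(8) = 40  true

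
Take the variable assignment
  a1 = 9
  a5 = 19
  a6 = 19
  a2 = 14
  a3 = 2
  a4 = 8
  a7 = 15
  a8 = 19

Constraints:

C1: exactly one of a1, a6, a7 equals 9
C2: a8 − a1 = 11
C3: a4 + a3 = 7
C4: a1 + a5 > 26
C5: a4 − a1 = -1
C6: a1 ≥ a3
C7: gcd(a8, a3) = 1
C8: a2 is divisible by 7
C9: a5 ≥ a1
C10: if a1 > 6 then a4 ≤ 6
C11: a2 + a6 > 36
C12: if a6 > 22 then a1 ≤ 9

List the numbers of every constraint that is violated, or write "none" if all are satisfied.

C1: a1=9, a6=19, a7=15; 1 of them equals 9  OK
C2: a8 − a1 = 19 − 9 = 10, not 11  FAIL
C3: a4 + a3 = 8 + 2 = 10, not 7  FAIL
C4: a1 + a5 = 9 + 19 = 28; 28 > 26  OK
C5: a4 − a1 = 8 − 9 = -1  OK
C6: a1 = 9, a3 = 2; 9 ≥ 2  OK
C7: gcd(19, 2) = 1  OK
C8: 14 / 7 = 2, so 7 divides 14  OK
C9: a5 = 19, a1 = 9; 19 ≥ 9  OK
C10: a1 = 9 > 6, so we need a4 ≤ 6; but a4 = 8 > 6  FAIL
C11: a2 + a6 = 14 + 19 = 33; 33 ≤ 36, bound 36 not met  FAIL
C12: a6 = 19, not > 22; antecedent false, conditional vacuously true  OK

Constraints 2, 3, 10, 11 do not hold.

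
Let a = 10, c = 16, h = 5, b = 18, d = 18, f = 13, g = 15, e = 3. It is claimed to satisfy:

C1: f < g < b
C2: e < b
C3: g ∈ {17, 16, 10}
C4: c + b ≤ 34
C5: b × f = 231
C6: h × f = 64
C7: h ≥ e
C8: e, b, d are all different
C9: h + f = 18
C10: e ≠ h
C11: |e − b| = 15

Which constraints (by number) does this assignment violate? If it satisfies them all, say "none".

The assignment fails constraints 3, 5, 6, and 8.

C1: values 13 < 15 < 18 — holds.
C2: e = 3, b = 18; 3 < 18 — holds.
C3: g = 15 is not in {17, 16, 10} — does not hold.
C4: c + b = 16 + 18 = 34; 34 ≤ 34 — holds.
C5: b × f = 18 × 13 = 234, not 231 — does not hold.
C6: h × f = 5 × 13 = 65, not 64 — does not hold.
C7: h = 5, e = 3; 5 ≥ 3 — holds.
C8: b = d = 18, not all different — does not hold.
C9: h + f = 5 + 13 = 18 — holds.
C10: e = 3, h = 5; distinct — holds.
C11: |3 − 18| = 15 — holds.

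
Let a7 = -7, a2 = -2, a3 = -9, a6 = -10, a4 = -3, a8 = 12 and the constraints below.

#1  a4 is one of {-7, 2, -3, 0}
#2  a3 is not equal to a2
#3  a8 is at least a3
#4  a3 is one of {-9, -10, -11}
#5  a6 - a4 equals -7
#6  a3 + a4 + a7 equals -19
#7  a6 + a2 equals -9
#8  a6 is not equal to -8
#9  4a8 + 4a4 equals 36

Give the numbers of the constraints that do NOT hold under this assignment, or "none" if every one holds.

#1 a4 = -3 is in {-7, 2, -3, 0} — OK.
#2 a3 = -9, a2 = -2; distinct — OK.
#3 a8 = 12, a3 = -9; 12 ≥ -9 — OK.
#4 a3 = -9 is in {-9, -10, -11} — OK.
#5 a6 - a4 = -10 - (-3) = -7 — OK.
#6 a3 + a4 + a7 = -9 + (-3) + (-7) = -19 — OK.
#7 a6 + a2 = -10 + (-2) = -12, not -9 — violated.
#8 a6 = -10, and -10 ≠ -8 — OK.
#9 4a8 + 4a4 = 4(12) + 4(-3) = 36 — OK.

Constraint 7 is violated.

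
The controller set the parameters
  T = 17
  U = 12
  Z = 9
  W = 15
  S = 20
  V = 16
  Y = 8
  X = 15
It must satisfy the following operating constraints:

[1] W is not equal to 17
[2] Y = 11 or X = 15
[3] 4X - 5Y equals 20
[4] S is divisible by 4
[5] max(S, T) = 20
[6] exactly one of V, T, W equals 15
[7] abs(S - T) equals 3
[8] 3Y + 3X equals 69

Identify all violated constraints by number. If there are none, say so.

None — every constraint holds.

[1] W = 15, and 15 ≠ 17  ✓
[2] Y = 8 ≠ 11, but X = 15 = 15 (second disjunct)  ✓
[3] 4X - 5Y = 4(15) - 5(8) = 20  ✓
[4] 20 / 4 = 5, so 4 divides 20  ✓
[5] max(20, 17) = 20  ✓
[6] V=16, T=17, W=15; 1 of them equals 15  ✓
[7] abs(20 - 17) = 3  ✓
[8] 3Y + 3X = 3(8) + 3(15) = 69  ✓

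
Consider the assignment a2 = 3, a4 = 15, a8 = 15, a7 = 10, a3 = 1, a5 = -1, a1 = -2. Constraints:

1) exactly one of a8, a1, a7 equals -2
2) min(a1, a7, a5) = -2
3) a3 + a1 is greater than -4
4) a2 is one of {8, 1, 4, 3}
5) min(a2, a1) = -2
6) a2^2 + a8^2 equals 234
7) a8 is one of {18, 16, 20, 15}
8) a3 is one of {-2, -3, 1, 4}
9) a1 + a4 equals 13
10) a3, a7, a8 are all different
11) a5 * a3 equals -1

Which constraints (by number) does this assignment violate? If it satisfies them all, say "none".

1) a8=15, a1=-2, a7=10; 1 of them equals -2  holds
2) min(-2, 10, -1) = -2  holds
3) a3 + a1 = 1 + (-2) = -1; -1 > -4  holds
4) a2 = 3 is in {8, 1, 4, 3}  holds
5) min(3, -2) = -2  holds
6) a2^2 + a8^2 = 3^2 + 15^2 = 9 + 225 = 234  holds
7) a8 = 15 is in {18, 16, 20, 15}  holds
8) a3 = 1 is in {-2, -3, 1, 4}  holds
9) a1 + a4 = -2 + 15 = 13  holds
10) values 1, 10, 15 are pairwise distinct  holds
11) a5 * a3 = -1 * 1 = -1  holds

None — every constraint holds.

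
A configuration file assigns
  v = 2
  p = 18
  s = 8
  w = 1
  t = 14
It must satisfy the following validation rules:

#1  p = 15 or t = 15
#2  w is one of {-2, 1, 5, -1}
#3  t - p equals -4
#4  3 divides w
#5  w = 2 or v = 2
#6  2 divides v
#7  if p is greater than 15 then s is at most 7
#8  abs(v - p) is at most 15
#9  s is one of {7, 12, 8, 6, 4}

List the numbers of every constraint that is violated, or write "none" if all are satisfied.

The assignment fails constraints 1, 4, 7, and 8.

#1 p = 18 ≠ 15 and t = 14 ≠ 15; both disjuncts false  no
#2 w = 1 is in {-2, 1, 5, -1}  yes
#3 t - p = 14 - 18 = -4  yes
#4 1 = 3*0 + 1, so 3 does not divide 1  no
#5 w = 1 ≠ 2, but v = 2 = 2 (second disjunct)  yes
#6 2 / 2 = 1, so 2 divides 2  yes
#7 p = 18 > 15, so we need s ≤ 7; but s = 8 > 7  no
#8 abs(2 - 18) = 16; 16 > 15, exceeds bound 15  no
#9 s = 8 is in {7, 12, 8, 6, 4}  yes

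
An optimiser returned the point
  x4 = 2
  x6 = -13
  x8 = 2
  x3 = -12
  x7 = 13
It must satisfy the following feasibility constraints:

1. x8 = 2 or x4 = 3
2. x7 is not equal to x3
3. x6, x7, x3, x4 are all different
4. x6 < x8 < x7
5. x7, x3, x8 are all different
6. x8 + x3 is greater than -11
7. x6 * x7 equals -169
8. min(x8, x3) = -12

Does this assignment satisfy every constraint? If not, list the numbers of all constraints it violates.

The assignment satisfies every constraint.

1. x8 = 2 = 2 (first disjunct) — holds.
2. x7 = 13, x3 = -12; distinct — holds.
3. values -13, 13, -12, 2 are pairwise distinct — holds.
4. values -13 < 2 < 13 — holds.
5. values 13, -12, 2 are pairwise distinct — holds.
6. x8 + x3 = 2 + (-12) = -10; -10 > -11 — holds.
7. x6 * x7 = -13 * 13 = -169 — holds.
8. min(2, -12) = -12 — holds.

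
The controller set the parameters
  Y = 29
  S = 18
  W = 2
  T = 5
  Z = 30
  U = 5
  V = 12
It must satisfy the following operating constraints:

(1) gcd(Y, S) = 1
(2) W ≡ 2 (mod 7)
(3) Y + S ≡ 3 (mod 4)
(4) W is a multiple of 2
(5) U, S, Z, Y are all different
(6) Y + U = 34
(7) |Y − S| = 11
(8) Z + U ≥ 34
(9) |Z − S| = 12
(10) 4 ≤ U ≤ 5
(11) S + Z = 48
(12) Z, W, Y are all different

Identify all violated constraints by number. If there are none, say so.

None — every constraint holds.

(1) gcd(29, 18) = 1 — satisfied.
(2) 2 mod 7 = 2 — satisfied.
(3) Y + S = 47; 47 mod 4 = 3 — satisfied.
(4) 2 / 2 = 1, so 2 divides 2 — satisfied.
(5) values 5, 18, 30, 29 are pairwise distinct — satisfied.
(6) Y + U = 29 + 5 = 34 — satisfied.
(7) |29 − 18| = 11 — satisfied.
(8) Z + U = 30 + 5 = 35; 35 ≥ 34 — satisfied.
(9) |30 − 18| = 12 — satisfied.
(10) U = 5 lies in [4, 5] — satisfied.
(11) S + Z = 18 + 30 = 48 — satisfied.
(12) values 30, 2, 29 are pairwise distinct — satisfied.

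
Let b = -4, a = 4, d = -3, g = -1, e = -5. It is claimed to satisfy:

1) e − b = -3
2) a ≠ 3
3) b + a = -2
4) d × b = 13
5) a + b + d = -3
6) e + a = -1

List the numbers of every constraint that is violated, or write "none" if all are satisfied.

1) e − b = -5 − (-4) = -1, not -3  ✗
2) a = 4, and 4 ≠ 3  ✓
3) b + a = -4 + 4 = 0, not -2  ✗
4) d × b = -3 × (-4) = 12, not 13  ✗
5) a + b + d = 4 + (-4) + (-3) = -3  ✓
6) e + a = -5 + 4 = -1  ✓

Constraints 1, 3, and 4 are violated.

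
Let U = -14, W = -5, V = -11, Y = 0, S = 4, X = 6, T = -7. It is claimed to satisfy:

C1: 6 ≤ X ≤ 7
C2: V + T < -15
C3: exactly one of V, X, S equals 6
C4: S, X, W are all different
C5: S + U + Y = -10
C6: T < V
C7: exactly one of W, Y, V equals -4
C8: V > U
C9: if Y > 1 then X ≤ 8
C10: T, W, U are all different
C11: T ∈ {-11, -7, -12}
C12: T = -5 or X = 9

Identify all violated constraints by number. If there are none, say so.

No — constraints 6, 7, and 12 are not satisfied.

C1: X = 6 lies in [6, 7] — holds.
C2: V + T = -11 + (-7) = -18; -18 < -15 — holds.
C3: V=-11, X=6, S=4; 1 of them equals 6 — holds.
C4: values 4, 6, -5 are pairwise distinct — holds.
C5: S + U + Y = 4 + (-14) + 0 = -10 — holds.
C6: T = -7, V = -11; -7 ≥ -11 (want <) — does not hold.
C7: W=-5, Y=0, V=-11; 0 of them equal -4, not exactly one — does not hold.
C8: V = -11, U = -14; -11 > -14 — holds.
C9: Y = 0, not > 1; antecedent false, conditional vacuously true — holds.
C10: values -7, -5, -14 are pairwise distinct — holds.
C11: T = -7 is in {-11, -7, -12} — holds.
C12: T = -7 ≠ -5 and X = 6 ≠ 9; both disjuncts false — does not hold.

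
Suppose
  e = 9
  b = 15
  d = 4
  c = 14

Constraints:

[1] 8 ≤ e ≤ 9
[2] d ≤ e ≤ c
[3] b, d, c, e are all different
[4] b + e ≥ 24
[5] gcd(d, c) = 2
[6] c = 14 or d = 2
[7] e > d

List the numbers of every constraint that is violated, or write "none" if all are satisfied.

[1] e = 9 lies in [8, 9]  holds
[2] values 4 ≤ 9 ≤ 14  holds
[3] values 15, 4, 14, 9 are pairwise distinct  holds
[4] b + e = 15 + 9 = 24; 24 ≥ 24  holds
[5] gcd(4, 14) = 2  holds
[6] c = 14 = 14 (first disjunct)  holds
[7] e = 9, d = 4; 9 > 4  holds

The assignment satisfies every constraint.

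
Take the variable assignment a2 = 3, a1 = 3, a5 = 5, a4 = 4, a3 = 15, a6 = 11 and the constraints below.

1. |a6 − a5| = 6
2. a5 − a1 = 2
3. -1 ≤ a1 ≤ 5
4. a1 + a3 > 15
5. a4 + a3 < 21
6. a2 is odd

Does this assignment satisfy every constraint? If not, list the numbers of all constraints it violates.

None — every constraint holds.

1. |11 − 5| = 6 — holds.
2. a5 − a1 = 5 − 3 = 2 — holds.
3. a1 = 3 lies in [-1, 5] — holds.
4. a1 + a3 = 3 + 15 = 18; 18 > 15 — holds.
5. a4 + a3 = 4 + 15 = 19; 19 < 21 — holds.
6. a2 = 3 is odd — holds.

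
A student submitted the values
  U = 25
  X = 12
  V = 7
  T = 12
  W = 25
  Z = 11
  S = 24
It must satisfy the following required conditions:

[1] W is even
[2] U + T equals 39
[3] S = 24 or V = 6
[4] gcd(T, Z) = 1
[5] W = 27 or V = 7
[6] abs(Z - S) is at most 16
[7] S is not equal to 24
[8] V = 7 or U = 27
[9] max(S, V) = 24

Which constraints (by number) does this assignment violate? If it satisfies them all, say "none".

Constraints 1, 2, and 7 are violated.

[1] W = 25 is odd  ✘
[2] U + T = 25 + 12 = 37, not 39  ✘
[3] S = 24 = 24 (first disjunct)  ✔
[4] gcd(12, 11) = 1  ✔
[5] W = 25 ≠ 27, but V = 7 = 7 (second disjunct)  ✔
[6] abs(11 - 24) = 13; 13 ≤ 16  ✔
[7] S = 24, but 24 is required to differ  ✘
[8] V = 7 = 7 (first disjunct)  ✔
[9] max(24, 7) = 24  ✔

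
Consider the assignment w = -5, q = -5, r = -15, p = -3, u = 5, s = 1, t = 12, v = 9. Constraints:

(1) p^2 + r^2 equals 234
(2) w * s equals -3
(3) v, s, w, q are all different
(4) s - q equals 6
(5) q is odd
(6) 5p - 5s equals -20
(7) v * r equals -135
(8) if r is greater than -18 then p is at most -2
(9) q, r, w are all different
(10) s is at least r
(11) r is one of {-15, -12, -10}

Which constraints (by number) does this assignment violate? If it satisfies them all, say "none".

Violated: 2, 3, and 9.

(1) p^2 + r^2 = (-3)^2 + (-15)^2 = 9 + 225 = 234 — satisfied.
(2) w * s = -5 * 1 = -5, not -3 — violated.
(3) w = q = -5, not all different — violated.
(4) s - q = 1 - (-5) = 6 — satisfied.
(5) q = -5 is odd — satisfied.
(6) 5p - 5s = 5(-3) - 5(1) = -20 — satisfied.
(7) v * r = 9 * (-15) = -135 — satisfied.
(8) r = -15 > -18, so we need p ≤ -2; p = -3 ≤ -2 — satisfied.
(9) q = w = -5, not all different — violated.
(10) s = 1, r = -15; 1 ≥ -15 — satisfied.
(11) r = -15 is in {-15, -12, -10} — satisfied.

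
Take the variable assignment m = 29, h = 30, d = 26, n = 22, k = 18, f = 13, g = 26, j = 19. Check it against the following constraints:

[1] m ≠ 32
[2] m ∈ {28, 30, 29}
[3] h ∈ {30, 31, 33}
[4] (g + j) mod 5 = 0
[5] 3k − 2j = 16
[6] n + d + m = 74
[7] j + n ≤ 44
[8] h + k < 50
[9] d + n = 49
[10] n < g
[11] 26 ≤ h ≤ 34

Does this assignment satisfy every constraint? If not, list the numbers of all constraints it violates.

Constraints 6, 9 are violated.

[1] m = 29, and 29 ≠ 32  ✔
[2] m = 29 is in {28, 30, 29}  ✔
[3] h = 30 is in {30, 31, 33}  ✔
[4] g + j = 45; 45 mod 5 = 0  ✔
[5] 3k − 2j = 3(18) − 2(19) = 16  ✔
[6] n + d + m = 22 + 26 + 29 = 77, not 74  ✘
[7] j + n = 19 + 22 = 41; 41 ≤ 44  ✔
[8] h + k = 30 + 18 = 48; 48 < 50  ✔
[9] d + n = 26 + 22 = 48, not 49  ✘
[10] n = 22, g = 26; 22 < 26  ✔
[11] h = 30 lies in [26, 34]  ✔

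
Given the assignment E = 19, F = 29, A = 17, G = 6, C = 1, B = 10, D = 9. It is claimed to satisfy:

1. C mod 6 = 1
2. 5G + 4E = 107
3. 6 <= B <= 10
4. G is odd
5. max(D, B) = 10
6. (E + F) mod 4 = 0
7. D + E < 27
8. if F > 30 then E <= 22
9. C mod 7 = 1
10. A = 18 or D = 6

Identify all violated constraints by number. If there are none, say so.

1. 1 mod 6 = 1 — holds.
2. 5G + 4E = 5(6) + 4(19) = 106, not 107 — does not hold.
3. B = 10 lies in [6, 10] — holds.
4. G = 6 is even — does not hold.
5. max(9, 10) = 10 — holds.
6. E + F = 48; 48 mod 4 = 0 — holds.
7. D + E = 9 + 19 = 28; 28 ≥ 27, bound 27 not met — does not hold.
8. F = 29, not > 30; antecedent false, conditional vacuously true — holds.
9. 1 mod 7 = 1 — holds.
10. A = 17 ≠ 18 and D = 9 ≠ 6; both disjuncts false — does not hold.

Constraints 2, 4, 7, and 10 do not hold.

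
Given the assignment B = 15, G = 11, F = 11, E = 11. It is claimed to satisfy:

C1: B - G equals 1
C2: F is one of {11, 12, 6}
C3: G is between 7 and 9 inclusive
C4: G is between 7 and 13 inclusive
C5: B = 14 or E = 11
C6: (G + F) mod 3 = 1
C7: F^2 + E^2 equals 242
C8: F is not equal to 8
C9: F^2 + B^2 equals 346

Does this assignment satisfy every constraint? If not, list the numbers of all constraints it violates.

No — constraints 1 and 3 are not satisfied.

C1: B - G = 15 - 11 = 4, not 1  fails
C2: F = 11 is in {11, 12, 6}  holds
C3: G = 11 is outside [7, 9]  fails
C4: G = 11 lies in [7, 13]  holds
C5: B = 15 ≠ 14, but E = 11 = 11 (second disjunct)  holds
C6: G + F = 22; 22 mod 3 = 1  holds
C7: F^2 + E^2 = 11^2 + 11^2 = 121 + 121 = 242  holds
C8: F = 11, and 11 ≠ 8  holds
C9: F^2 + B^2 = 11^2 + 15^2 = 121 + 225 = 346  holds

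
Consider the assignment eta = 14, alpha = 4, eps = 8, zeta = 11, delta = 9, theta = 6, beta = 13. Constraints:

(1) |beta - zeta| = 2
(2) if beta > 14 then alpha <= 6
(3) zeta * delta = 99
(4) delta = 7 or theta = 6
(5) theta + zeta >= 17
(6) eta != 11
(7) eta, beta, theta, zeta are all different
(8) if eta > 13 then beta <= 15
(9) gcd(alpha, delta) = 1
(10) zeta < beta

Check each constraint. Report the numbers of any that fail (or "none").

No violations.

(1) |13 - 11| = 2  holds
(2) beta = 13, not > 14; antecedent false, conditional vacuously true  holds
(3) zeta * delta = 11 * 9 = 99  holds
(4) delta = 9 ≠ 7, but theta = 6 = 6 (second disjunct)  holds
(5) theta + zeta = 6 + 11 = 17; 17 ≥ 17  holds
(6) eta = 14, and 14 ≠ 11  holds
(7) values 14, 13, 6, 11 are pairwise distinct  holds
(8) eta = 14 > 13, so we need beta ≤ 15; beta = 13 ≤ 15  holds
(9) gcd(4, 9) = 1  holds
(10) zeta = 11, beta = 13; 11 < 13  holds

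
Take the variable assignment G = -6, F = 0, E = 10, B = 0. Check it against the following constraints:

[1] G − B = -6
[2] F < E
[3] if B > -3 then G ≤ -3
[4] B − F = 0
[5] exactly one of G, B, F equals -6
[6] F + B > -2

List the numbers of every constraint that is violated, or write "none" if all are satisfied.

None — every constraint holds.

[1] G − B = -6 − 0 = -6 — OK.
[2] F = 0, E = 10; 0 < 10 — OK.
[3] B = 0 > -3, so we need G ≤ -3; G = -6 ≤ -3 — OK.
[4] B − F = 0 − 0 = 0 — OK.
[5] G=-6, B=0, F=0; 1 of them equals -6 — OK.
[6] F + B = 0 + 0 = 0; 0 > -2 — OK.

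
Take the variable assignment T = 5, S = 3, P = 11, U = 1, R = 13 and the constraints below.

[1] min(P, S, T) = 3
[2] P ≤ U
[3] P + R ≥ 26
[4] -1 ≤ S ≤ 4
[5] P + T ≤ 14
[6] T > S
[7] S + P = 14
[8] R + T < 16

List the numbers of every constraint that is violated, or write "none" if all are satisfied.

[1] min(11, 3, 5) = 3 — holds.
[2] P = 11, U = 1; 11 > 1 (want ≤) — fails.
[3] P + R = 11 + 13 = 24; 24 < 26, bound 26 not met — fails.
[4] S = 3 lies in [-1, 4] — holds.
[5] P + T = 11 + 5 = 16; 16 > 14, bound 14 not met — fails.
[6] T = 5, S = 3; 5 > 3 — holds.
[7] S + P = 3 + 11 = 14 — holds.
[8] R + T = 13 + 5 = 18; 18 ≥ 16, bound 16 not met — fails.

Violated: 2, 3, 5, 8.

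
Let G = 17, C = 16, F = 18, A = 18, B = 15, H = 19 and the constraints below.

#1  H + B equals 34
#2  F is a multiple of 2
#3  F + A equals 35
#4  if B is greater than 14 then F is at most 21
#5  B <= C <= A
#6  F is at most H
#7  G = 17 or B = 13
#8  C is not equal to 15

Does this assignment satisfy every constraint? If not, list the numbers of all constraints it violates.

Violated: 3.

#1 H + B = 19 + 15 = 34 — OK.
#2 18 / 2 = 9, so 2 divides 18 — OK.
#3 F + A = 18 + 18 = 36, not 35 — violated.
#4 B = 15 > 14, so we need F ≤ 21; F = 18 ≤ 21 — OK.
#5 values 15 <= 16 <= 18 — OK.
#6 F = 18, H = 19; 18 ≤ 19 — OK.
#7 G = 17 = 17 (first disjunct) — OK.
#8 C = 16, and 16 ≠ 15 — OK.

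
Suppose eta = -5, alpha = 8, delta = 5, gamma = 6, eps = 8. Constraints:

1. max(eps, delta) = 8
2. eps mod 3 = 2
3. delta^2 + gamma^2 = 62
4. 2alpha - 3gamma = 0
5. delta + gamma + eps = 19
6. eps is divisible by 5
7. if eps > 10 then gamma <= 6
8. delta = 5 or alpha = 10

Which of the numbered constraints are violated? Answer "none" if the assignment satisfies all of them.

Constraints 3, 4, and 6 are violated.

1. max(8, 5) = 8 — holds.
2. 8 mod 3 = 2 — holds.
3. delta^2 + gamma^2 = 5^2 + 6^2 = 25 + 36 = 61, not 62 — fails.
4. 2alpha - 3gamma = 2(8) - 3(6) = -2, not 0 — fails.
5. delta + gamma + eps = 5 + 6 + 8 = 19 — holds.
6. 8 = 5*1 + 3, so 5 does not divide 8 — fails.
7. eps = 8, not > 10; antecedent false, conditional vacuously true — holds.
8. delta = 5 = 5 (first disjunct) — holds.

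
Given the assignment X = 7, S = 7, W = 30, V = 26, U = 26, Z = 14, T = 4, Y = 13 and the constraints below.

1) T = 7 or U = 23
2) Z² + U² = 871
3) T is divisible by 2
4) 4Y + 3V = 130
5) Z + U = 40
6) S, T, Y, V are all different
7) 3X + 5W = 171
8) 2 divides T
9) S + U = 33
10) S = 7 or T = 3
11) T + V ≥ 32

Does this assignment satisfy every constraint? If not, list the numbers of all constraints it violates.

Constraints 1, 2, and 11 are violated.

1) T = 4 ≠ 7 and U = 26 ≠ 23; both disjuncts false  ✗
2) Z² + U² = 14² + 26² = 196 + 676 = 872, not 871  ✗
3) 4 / 2 = 2, so 2 divides 4  ✓
4) 4Y + 3V = 4(13) + 3(26) = 130  ✓
5) Z + U = 14 + 26 = 40  ✓
6) values 7, 4, 13, 26 are pairwise distinct  ✓
7) 3X + 5W = 3(7) + 5(30) = 171  ✓
8) 4 / 2 = 2, so 2 divides 4  ✓
9) S + U = 7 + 26 = 33  ✓
10) S = 7 = 7 (first disjunct)  ✓
11) T + V = 4 + 26 = 30; 30 < 32, bound 32 not met  ✗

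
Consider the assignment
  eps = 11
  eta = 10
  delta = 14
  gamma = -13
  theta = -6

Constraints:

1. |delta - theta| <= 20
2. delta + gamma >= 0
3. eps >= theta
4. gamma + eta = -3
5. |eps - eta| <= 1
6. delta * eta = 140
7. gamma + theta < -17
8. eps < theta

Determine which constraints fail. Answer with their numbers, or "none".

Violated: 8.

1. |14 - (-6)| = 20; 20 ≤ 20 — holds.
2. delta + gamma = 14 + (-13) = 1; 1 ≥ 0 — holds.
3. eps = 11, theta = -6; 11 ≥ -6 — holds.
4. gamma + eta = -13 + 10 = -3 — holds.
5. |11 - 10| = 1; 1 ≤ 1 — holds.
6. delta * eta = 14 * 10 = 140 — holds.
7. gamma + theta = -13 + (-6) = -19; -19 < -17 — holds.
8. eps = 11, theta = -6; 11 ≥ -6 (want <) — does not hold.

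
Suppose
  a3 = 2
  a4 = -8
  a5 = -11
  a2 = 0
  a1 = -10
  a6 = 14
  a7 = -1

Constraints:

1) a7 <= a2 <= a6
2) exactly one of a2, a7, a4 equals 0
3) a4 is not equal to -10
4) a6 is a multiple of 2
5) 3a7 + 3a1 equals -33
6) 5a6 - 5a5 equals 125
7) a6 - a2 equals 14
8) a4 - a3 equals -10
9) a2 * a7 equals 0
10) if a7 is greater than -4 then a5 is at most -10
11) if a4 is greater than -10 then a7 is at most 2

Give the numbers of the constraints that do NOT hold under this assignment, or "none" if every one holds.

The assignment satisfies every constraint.

1) values -1 <= 0 <= 14  holds
2) a2=0, a7=-1, a4=-8; 1 of them equals 0  holds
3) a4 = -8, and -8 ≠ -10  holds
4) 14 / 2 = 7, so 2 divides 14  holds
5) 3a7 + 3a1 = 3(-1) + 3(-10) = -33  holds
6) 5a6 - 5a5 = 5(14) - 5(-11) = 125  holds
7) a6 - a2 = 14 - 0 = 14  holds
8) a4 - a3 = -8 - 2 = -10  holds
9) a2 * a7 = 0 * (-1) = 0  holds
10) a7 = -1 > -4, so we need a5 ≤ -10; a5 = -11 ≤ -10  holds
11) a4 = -8 > -10, so we need a7 ≤ 2; a7 = -1 ≤ 2  holds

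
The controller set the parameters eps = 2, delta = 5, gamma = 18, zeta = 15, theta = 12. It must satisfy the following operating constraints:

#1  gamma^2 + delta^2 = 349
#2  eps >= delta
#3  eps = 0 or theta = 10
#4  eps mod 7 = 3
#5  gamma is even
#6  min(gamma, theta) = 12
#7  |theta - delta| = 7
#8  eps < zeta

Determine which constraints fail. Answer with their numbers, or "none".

No — constraints 2, 3, 4 are not satisfied.

#1 gamma^2 + delta^2 = 18^2 + 5^2 = 324 + 25 = 349  holds
#2 eps = 2, delta = 5; 2 < 5 (want ≥)  fails
#3 eps = 2 ≠ 0 and theta = 12 ≠ 10; both disjuncts false  fails
#4 2 mod 7 = 2, not 3  fails
#5 gamma = 18 is even  holds
#6 min(18, 12) = 12  holds
#7 |12 - 5| = 7  holds
#8 eps = 2, zeta = 15; 2 < 15  holds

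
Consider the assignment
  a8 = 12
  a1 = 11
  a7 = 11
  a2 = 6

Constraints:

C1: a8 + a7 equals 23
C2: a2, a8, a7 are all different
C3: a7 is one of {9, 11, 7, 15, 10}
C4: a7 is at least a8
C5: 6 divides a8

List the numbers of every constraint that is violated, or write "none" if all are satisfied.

Constraint 4 is violated.

C1: a8 + a7 = 12 + 11 = 23 — holds.
C2: values 6, 12, 11 are pairwise distinct — holds.
C3: a7 = 11 is in {9, 11, 7, 15, 10} — holds.
C4: a7 = 11, a8 = 12; 11 < 12 (want ≥) — does not hold.
C5: 12 / 6 = 2, so 6 divides 12 — holds.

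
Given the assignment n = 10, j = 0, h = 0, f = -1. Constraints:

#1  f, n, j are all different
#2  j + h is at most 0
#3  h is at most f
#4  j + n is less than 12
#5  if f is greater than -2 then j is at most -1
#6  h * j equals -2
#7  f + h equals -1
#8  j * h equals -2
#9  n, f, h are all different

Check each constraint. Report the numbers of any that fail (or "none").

The assignment fails constraints 3, 5, 6, and 8.

#1 values -1, 10, 0 are pairwise distinct — holds.
#2 j + h = 0 + 0 = 0; 0 ≤ 0 — holds.
#3 h = 0, f = -1; 0 > -1 (want ≤) — does not hold.
#4 j + n = 0 + 10 = 10; 10 < 12 — holds.
#5 f = -1 > -2, so we need j ≤ -1; but j = 0 > -1 — does not hold.
#6 h * j = 0 * 0 = 0, not -2 — does not hold.
#7 f + h = -1 + 0 = -1 — holds.
#8 j * h = 0 * 0 = 0, not -2 — does not hold.
#9 values 10, -1, 0 are pairwise distinct — holds.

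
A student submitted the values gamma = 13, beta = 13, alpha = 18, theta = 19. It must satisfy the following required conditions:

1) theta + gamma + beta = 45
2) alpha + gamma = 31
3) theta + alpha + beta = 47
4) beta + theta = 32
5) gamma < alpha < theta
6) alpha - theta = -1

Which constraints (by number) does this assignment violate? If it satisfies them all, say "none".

Violated: 3.

1) theta + gamma + beta = 19 + 13 + 13 = 45  true
2) alpha + gamma = 18 + 13 = 31  true
3) theta + alpha + beta = 19 + 18 + 13 = 50, not 47  false
4) beta + theta = 13 + 19 = 32  true
5) values 13 < 18 < 19  true
6) alpha - theta = 18 - 19 = -1  true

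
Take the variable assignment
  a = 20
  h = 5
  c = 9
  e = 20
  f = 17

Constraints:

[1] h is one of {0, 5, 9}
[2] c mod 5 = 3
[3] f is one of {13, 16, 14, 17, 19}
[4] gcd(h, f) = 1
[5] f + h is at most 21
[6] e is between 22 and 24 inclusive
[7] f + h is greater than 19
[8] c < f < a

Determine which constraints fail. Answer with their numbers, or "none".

Constraints 2, 5, and 6 do not hold.

[1] h = 5 is in {0, 5, 9} — holds.
[2] 9 mod 5 = 4, not 3 — does not hold.
[3] f = 17 is in {13, 16, 14, 17, 19} — holds.
[4] gcd(5, 17) = 1 — holds.
[5] f + h = 17 + 5 = 22; 22 > 21, bound 21 not met — does not hold.
[6] e = 20 is outside [22, 24] — does not hold.
[7] f + h = 17 + 5 = 22; 22 > 19 — holds.
[8] values 9 < 17 < 20 — holds.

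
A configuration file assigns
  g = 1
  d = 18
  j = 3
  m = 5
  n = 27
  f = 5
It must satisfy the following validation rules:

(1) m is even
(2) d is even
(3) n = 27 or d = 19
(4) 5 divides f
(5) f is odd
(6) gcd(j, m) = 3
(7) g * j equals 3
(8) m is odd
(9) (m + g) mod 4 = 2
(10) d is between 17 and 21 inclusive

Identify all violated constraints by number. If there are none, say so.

Violated: 1, 6.

(1) m = 5 is odd  no
(2) d = 18 is even  yes
(3) n = 27 = 27 (first disjunct)  yes
(4) 5 / 5 = 1, so 5 divides 5  yes
(5) f = 5 is odd  yes
(6) gcd(3, 5) = 1, not 3  no
(7) g * j = 1 * 3 = 3  yes
(8) m = 5 is odd  yes
(9) m + g = 6; 6 mod 4 = 2  yes
(10) d = 18 lies in [17, 21]  yes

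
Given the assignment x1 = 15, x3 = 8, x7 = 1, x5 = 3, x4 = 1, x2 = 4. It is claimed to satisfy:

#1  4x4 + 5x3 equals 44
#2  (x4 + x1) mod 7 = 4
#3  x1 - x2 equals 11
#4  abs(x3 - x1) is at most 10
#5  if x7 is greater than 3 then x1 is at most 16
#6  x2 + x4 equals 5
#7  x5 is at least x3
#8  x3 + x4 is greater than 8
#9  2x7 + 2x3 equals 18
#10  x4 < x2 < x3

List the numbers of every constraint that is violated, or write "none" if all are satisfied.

The assignment fails constraints 2, 7.

#1 4x4 + 5x3 = 4(1) + 5(8) = 44 — satisfied.
#2 x4 + x1 = 16; 16 mod 7 = 2, not 4 — violated.
#3 x1 - x2 = 15 - 4 = 11 — satisfied.
#4 abs(8 - 15) = 7; 7 ≤ 10 — satisfied.
#5 x7 = 1, not > 3; antecedent false, conditional vacuously true — satisfied.
#6 x2 + x4 = 4 + 1 = 5 — satisfied.
#7 x5 = 3, x3 = 8; 3 < 8 (want ≥) — violated.
#8 x3 + x4 = 8 + 1 = 9; 9 > 8 — satisfied.
#9 2x7 + 2x3 = 2(1) + 2(8) = 18 — satisfied.
#10 values 1 < 4 < 8 — satisfied.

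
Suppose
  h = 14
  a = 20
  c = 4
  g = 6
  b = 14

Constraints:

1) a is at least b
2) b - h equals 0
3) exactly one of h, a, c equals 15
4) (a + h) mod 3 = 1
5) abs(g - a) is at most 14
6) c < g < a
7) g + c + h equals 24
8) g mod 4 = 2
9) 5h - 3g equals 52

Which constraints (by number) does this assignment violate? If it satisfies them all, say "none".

Violated: 3.

1) a = 20, b = 14; 20 ≥ 14  ✓
2) b - h = 14 - 14 = 0  ✓
3) h=14, a=20, c=4; 0 of them equal 15, not exactly one  ✗
4) a + h = 34; 34 mod 3 = 1  ✓
5) abs(6 - 20) = 14; 14 ≤ 14  ✓
6) values 4 < 6 < 20  ✓
7) g + c + h = 6 + 4 + 14 = 24  ✓
8) 6 mod 4 = 2  ✓
9) 5h - 3g = 5(14) - 3(6) = 52  ✓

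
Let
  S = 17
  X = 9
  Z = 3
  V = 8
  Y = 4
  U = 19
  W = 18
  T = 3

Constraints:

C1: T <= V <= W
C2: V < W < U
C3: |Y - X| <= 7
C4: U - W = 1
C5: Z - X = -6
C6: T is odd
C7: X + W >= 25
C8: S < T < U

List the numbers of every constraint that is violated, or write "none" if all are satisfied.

No — constraint 8 is not satisfied.

C1: values 3 <= 8 <= 18 — satisfied.
C2: values 8 < 18 < 19 — satisfied.
C3: |4 - 9| = 5; 5 ≤ 7 — satisfied.
C4: U - W = 19 - 18 = 1 — satisfied.
C5: Z - X = 3 - 9 = -6 — satisfied.
C6: T = 3 is odd — satisfied.
C7: X + W = 9 + 18 = 27; 27 ≥ 25 — satisfied.
C8: values 17, 3, 19; S = 17 is not < T = 3 — violated.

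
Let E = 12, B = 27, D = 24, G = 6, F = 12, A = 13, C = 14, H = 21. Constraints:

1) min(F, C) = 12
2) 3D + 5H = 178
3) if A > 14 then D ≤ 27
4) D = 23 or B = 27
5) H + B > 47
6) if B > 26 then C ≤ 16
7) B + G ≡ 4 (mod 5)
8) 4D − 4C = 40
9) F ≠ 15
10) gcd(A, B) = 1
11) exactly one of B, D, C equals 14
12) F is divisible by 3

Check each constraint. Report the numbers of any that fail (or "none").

1) min(12, 14) = 12  OK
2) 3D + 5H = 3(24) + 5(21) = 177, not 178  FAIL
3) A = 13, not > 14; antecedent false, conditional vacuously true  OK
4) D = 24 ≠ 23, but B = 27 = 27 (second disjunct)  OK
5) H + B = 21 + 27 = 48; 48 > 47  OK
6) B = 27 > 26, so we need C ≤ 16; C = 14 ≤ 16  OK
7) B + G = 33; 33 mod 5 = 3, not 4  FAIL
8) 4D − 4C = 4(24) − 4(14) = 40  OK
9) F = 12, and 12 ≠ 15  OK
10) gcd(13, 27) = 1  OK
11) B=27, D=24, C=14; 1 of them equals 14  OK
12) 12 / 3 = 4, so 3 divides 12  OK

Constraints 2, 7 do not hold.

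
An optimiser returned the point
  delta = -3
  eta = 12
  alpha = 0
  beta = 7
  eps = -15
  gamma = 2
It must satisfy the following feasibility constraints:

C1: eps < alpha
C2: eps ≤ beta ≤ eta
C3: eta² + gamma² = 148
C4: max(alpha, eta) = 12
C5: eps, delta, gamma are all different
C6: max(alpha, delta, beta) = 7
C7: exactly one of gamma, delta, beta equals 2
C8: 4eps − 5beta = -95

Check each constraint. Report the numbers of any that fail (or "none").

No violations.

C1: eps = -15, alpha = 0; -15 < 0 — satisfied.
C2: values -15 ≤ 7 ≤ 12 — satisfied.
C3: eta² + gamma² = 12² + 2² = 144 + 4 = 148 — satisfied.
C4: max(0, 12) = 12 — satisfied.
C5: values -15, -3, 2 are pairwise distinct — satisfied.
C6: max(0, -3, 7) = 7 — satisfied.
C7: gamma=2, delta=-3, beta=7; 1 of them equals 2 — satisfied.
C8: 4eps − 5beta = 4(-15) − 5(7) = -95 — satisfied.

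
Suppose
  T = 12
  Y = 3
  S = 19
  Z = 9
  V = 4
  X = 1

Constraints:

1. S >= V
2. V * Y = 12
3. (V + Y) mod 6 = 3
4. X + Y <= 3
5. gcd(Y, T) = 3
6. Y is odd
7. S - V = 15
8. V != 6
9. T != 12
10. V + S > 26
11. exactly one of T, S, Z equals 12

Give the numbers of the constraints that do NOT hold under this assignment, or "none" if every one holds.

The assignment fails constraints 3, 4, 9, 10.

1. S = 19, V = 4; 19 ≥ 4 — satisfied.
2. V * Y = 4 * 3 = 12 — satisfied.
3. V + Y = 7; 7 mod 6 = 1, not 3 — violated.
4. X + Y = 1 + 3 = 4; 4 > 3, bound 3 not met — violated.
5. gcd(3, 12) = 3 — satisfied.
6. Y = 3 is odd — satisfied.
7. S - V = 19 - 4 = 15 — satisfied.
8. V = 4, and 4 ≠ 6 — satisfied.
9. T = 12, but 12 is required to differ — violated.
10. V + S = 4 + 19 = 23; 23 ≤ 26, bound 26 not met — violated.
11. T=12, S=19, Z=9; 1 of them equals 12 — satisfied.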